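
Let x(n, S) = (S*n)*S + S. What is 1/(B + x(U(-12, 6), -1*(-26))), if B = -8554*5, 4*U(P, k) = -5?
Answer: -1/43589 ≈ -2.2942e-5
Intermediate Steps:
U(P, k) = -5/4 (U(P, k) = (¼)*(-5) = -5/4)
x(n, S) = S + n*S² (x(n, S) = n*S² + S = S + n*S²)
B = -42770
1/(B + x(U(-12, 6), -1*(-26))) = 1/(-42770 + (-1*(-26))*(1 - 1*(-26)*(-5/4))) = 1/(-42770 + 26*(1 + 26*(-5/4))) = 1/(-42770 + 26*(1 - 65/2)) = 1/(-42770 + 26*(-63/2)) = 1/(-42770 - 819) = 1/(-43589) = -1/43589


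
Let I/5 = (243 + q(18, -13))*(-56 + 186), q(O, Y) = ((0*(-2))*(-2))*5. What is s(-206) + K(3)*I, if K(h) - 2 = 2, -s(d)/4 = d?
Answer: 632624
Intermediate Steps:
s(d) = -4*d
K(h) = 4 (K(h) = 2 + 2 = 4)
q(O, Y) = 0 (q(O, Y) = (0*(-2))*5 = 0*5 = 0)
I = 157950 (I = 5*((243 + 0)*(-56 + 186)) = 5*(243*130) = 5*31590 = 157950)
s(-206) + K(3)*I = -4*(-206) + 4*157950 = 824 + 631800 = 632624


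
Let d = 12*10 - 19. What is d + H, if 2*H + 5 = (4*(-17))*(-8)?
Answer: 741/2 ≈ 370.50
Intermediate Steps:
d = 101 (d = 120 - 19 = 101)
H = 539/2 (H = -5/2 + ((4*(-17))*(-8))/2 = -5/2 + (-68*(-8))/2 = -5/2 + (½)*544 = -5/2 + 272 = 539/2 ≈ 269.50)
d + H = 101 + 539/2 = 741/2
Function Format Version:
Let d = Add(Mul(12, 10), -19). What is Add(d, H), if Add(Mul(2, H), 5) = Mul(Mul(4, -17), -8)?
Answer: Rational(741, 2) ≈ 370.50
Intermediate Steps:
d = 101 (d = Add(120, -19) = 101)
H = Rational(539, 2) (H = Add(Rational(-5, 2), Mul(Rational(1, 2), Mul(Mul(4, -17), -8))) = Add(Rational(-5, 2), Mul(Rational(1, 2), Mul(-68, -8))) = Add(Rational(-5, 2), Mul(Rational(1, 2), 544)) = Add(Rational(-5, 2), 272) = Rational(539, 2) ≈ 269.50)
Add(d, H) = Add(101, Rational(539, 2)) = Rational(741, 2)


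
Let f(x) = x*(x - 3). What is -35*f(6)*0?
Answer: 0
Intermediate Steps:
f(x) = x*(-3 + x)
-35*f(6)*0 = -210*(-3 + 6)*0 = -210*3*0 = -35*18*0 = -630*0 = 0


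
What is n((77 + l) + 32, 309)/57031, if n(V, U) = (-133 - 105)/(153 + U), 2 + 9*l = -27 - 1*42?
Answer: -17/1882023 ≈ -9.0328e-6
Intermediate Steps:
l = -71/9 (l = -2/9 + (-27 - 1*42)/9 = -2/9 + (-27 - 42)/9 = -2/9 + (⅑)*(-69) = -2/9 - 23/3 = -71/9 ≈ -7.8889)
n(V, U) = -238/(153 + U)
n((77 + l) + 32, 309)/57031 = -238/(153 + 309)/57031 = -238/462*(1/57031) = -238*1/462*(1/57031) = -17/33*1/57031 = -17/1882023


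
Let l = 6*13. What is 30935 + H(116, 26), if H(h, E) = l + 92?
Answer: 31105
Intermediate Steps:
l = 78
H(h, E) = 170 (H(h, E) = 78 + 92 = 170)
30935 + H(116, 26) = 30935 + 170 = 31105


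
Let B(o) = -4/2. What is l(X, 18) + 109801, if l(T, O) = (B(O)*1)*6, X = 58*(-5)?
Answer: 109789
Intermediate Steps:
B(o) = -2 (B(o) = -4*½ = -2)
X = -290
l(T, O) = -12 (l(T, O) = -2*1*6 = -2*6 = -12)
l(X, 18) + 109801 = -12 + 109801 = 109789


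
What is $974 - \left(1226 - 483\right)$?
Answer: $231$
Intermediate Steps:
$974 - \left(1226 - 483\right) = 974 - 743 = 231$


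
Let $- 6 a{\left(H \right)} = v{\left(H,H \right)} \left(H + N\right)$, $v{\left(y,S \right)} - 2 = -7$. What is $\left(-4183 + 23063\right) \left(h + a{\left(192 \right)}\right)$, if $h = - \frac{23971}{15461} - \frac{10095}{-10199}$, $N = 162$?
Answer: $\frac{876583042460480}{157686739} \approx 5.559 \cdot 10^{6}$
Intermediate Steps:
$h = - \frac{88401434}{157686739}$ ($h = \left(-23971\right) \frac{1}{15461} - - \frac{10095}{10199} = - \frac{23971}{15461} + \frac{10095}{10199} = - \frac{88401434}{157686739} \approx -0.56061$)
$v{\left(y,S \right)} = -5$ ($v{\left(y,S \right)} = 2 - 7 = -5$)
$a{\left(H \right)} = 135 + \frac{5 H}{6}$ ($a{\left(H \right)} = - \frac{\left(-5\right) \left(H + 162\right)}{6} = - \frac{\left(-5\right) \left(162 + H\right)}{6} = - \frac{-810 - 5 H}{6} = 135 + \frac{5 H}{6}$)
$\left(-4183 + 23063\right) \left(h + a{\left(192 \right)}\right) = \left(-4183 + 23063\right) \left(- \frac{88401434}{157686739} + \left(135 + \frac{5}{6} \cdot 192\right)\right) = 18880 \left(- \frac{88401434}{157686739} + \left(135 + 160\right)\right) = 18880 \left(- \frac{88401434}{157686739} + 295\right) = 18880 \cdot \frac{46429186571}{157686739} = \frac{876583042460480}{157686739}$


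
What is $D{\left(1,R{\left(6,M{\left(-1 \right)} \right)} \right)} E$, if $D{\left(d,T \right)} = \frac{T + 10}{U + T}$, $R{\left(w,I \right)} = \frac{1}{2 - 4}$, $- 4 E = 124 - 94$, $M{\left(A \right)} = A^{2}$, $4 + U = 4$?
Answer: $\frac{285}{2} \approx 142.5$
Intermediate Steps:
$U = 0$ ($U = -4 + 4 = 0$)
$E = - \frac{15}{2}$ ($E = - \frac{124 - 94}{4} = \left(- \frac{1}{4}\right) 30 = - \frac{15}{2} \approx -7.5$)
$R{\left(w,I \right)} = - \frac{1}{2}$ ($R{\left(w,I \right)} = \frac{1}{-2} = - \frac{1}{2}$)
$D{\left(d,T \right)} = \frac{10 + T}{T}$ ($D{\left(d,T \right)} = \frac{T + 10}{0 + T} = \frac{10 + T}{T}$)
$D{\left(1,R{\left(6,M{\left(-1 \right)} \right)} \right)} E = \frac{10 - \frac{1}{2}}{- \frac{1}{2}} \left(- \frac{15}{2}\right) = \left(-2\right) \frac{19}{2} \left(- \frac{15}{2}\right) = \left(-19\right) \left(- \frac{15}{2}\right) = \frac{285}{2}$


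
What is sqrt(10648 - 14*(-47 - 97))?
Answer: 2*sqrt(3166) ≈ 112.53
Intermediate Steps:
sqrt(10648 - 14*(-47 - 97)) = sqrt(10648 - 14*(-144)) = sqrt(10648 + 2016) = sqrt(12664) = 2*sqrt(3166)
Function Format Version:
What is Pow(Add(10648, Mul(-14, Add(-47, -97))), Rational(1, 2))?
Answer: Mul(2, Pow(3166, Rational(1, 2))) ≈ 112.53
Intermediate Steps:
Pow(Add(10648, Mul(-14, Add(-47, -97))), Rational(1, 2)) = Pow(Add(10648, Mul(-14, -144)), Rational(1, 2)) = Pow(Add(10648, 2016), Rational(1, 2)) = Pow(12664, Rational(1, 2)) = Mul(2, Pow(3166, Rational(1, 2)))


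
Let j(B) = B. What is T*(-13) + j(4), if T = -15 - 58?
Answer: 953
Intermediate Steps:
T = -73
T*(-13) + j(4) = -73*(-13) + 4 = 949 + 4 = 953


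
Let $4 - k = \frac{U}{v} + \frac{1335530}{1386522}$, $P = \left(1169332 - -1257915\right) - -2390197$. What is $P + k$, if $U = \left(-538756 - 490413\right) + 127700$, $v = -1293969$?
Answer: $\frac{1440509983054988846}{299019414303} \approx 4.8174 \cdot 10^{6}$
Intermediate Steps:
$U = -901469$ ($U = -1029169 + 127700 = -901469$)
$P = 4817444$ ($P = \left(1169332 + 1257915\right) + 2390197 = 2427247 + 2390197 = 4817444$)
$k = \frac{699737487314}{299019414303}$ ($k = 4 - \left(- \frac{901469}{-1293969} + \frac{1335530}{1386522}\right) = 4 - \left(\left(-901469\right) \left(- \frac{1}{1293969}\right) + 1335530 \cdot \frac{1}{1386522}\right) = 4 - \left(\frac{901469}{1293969} + \frac{667765}{693261}\right) = 4 - \frac{496340169898}{299019414303} = \frac{699737487314}{299019414303} \approx 2.3401$)
$P + k = 4817444 + \frac{699737487314}{299019414303} = \frac{1440509983054988846}{299019414303}$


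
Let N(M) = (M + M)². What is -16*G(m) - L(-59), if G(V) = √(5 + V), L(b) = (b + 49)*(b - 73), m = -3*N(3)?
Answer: -1320 - 16*I*√103 ≈ -1320.0 - 162.38*I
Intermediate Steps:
N(M) = 4*M² (N(M) = (2*M)² = 4*M²)
m = -108 (m = -12*3² = -12*9 = -3*36 = -108)
L(b) = (-73 + b)*(49 + b) (L(b) = (49 + b)*(-73 + b) = (-73 + b)*(49 + b))
-16*G(m) - L(-59) = -16*√(5 - 108) - (-3577 + (-59)² - 24*(-59)) = -16*I*√103 - (-3577 + 3481 + 1416) = -16*I*√103 - 1*1320 = -16*I*√103 - 1320 = -1320 - 16*I*√103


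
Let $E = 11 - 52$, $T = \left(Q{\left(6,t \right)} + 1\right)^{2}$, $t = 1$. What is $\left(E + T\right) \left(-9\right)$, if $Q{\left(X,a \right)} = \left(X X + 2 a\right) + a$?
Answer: $-14031$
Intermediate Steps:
$Q{\left(X,a \right)} = X^{2} + 3 a$ ($Q{\left(X,a \right)} = \left(X^{2} + 2 a\right) + a = X^{2} + 3 a$)
$T = 1600$ ($T = \left(\left(6^{2} + 3 \cdot 1\right) + 1\right)^{2} = \left(\left(36 + 3\right) + 1\right)^{2} = \left(39 + 1\right)^{2} = 40^{2} = 1600$)
$E = -41$
$\left(E + T\right) \left(-9\right) = \left(-41 + 1600\right) \left(-9\right) = 1559 \left(-9\right) = -14031$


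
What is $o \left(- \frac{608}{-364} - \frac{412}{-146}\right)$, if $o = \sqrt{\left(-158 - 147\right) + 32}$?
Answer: $\frac{29842 i \sqrt{273}}{6643} \approx 74.224 i$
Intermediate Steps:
$o = i \sqrt{273}$ ($o = \sqrt{-305 + 32} = \sqrt{-273} = i \sqrt{273} \approx 16.523 i$)
$o \left(- \frac{608}{-364} - \frac{412}{-146}\right) = i \sqrt{273} \left(- \frac{608}{-364} - \frac{412}{-146}\right) = i \sqrt{273} \left(\left(-608\right) \left(- \frac{1}{364}\right) - - \frac{206}{73}\right) = i \sqrt{273} \left(\frac{152}{91} + \frac{206}{73}\right) = i \sqrt{273} \cdot \frac{29842}{6643} = \frac{29842 i \sqrt{273}}{6643}$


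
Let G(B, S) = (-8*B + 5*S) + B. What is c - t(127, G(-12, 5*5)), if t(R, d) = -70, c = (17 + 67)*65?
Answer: 5530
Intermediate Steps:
G(B, S) = -7*B + 5*S
c = 5460 (c = 84*65 = 5460)
c - t(127, G(-12, 5*5)) = 5460 - 1*(-70) = 5460 + 70 = 5530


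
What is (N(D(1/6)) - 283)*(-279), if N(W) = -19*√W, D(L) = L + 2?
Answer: 78957 + 1767*√78/2 ≈ 86760.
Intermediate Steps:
D(L) = 2 + L
(N(D(1/6)) - 283)*(-279) = (-19*√(2 + 1/6) - 283)*(-279) = (-19*√(2 + 1*(⅙)) - 283)*(-279) = (-19*√(2 + ⅙) - 283)*(-279) = (-19*√78/6 - 283)*(-279) = (-283 - 19*√78/6)*(-279) = 78957 + 1767*√78/2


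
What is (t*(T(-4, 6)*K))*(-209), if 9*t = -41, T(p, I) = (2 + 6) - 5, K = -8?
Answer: -68552/3 ≈ -22851.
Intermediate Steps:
T(p, I) = 3 (T(p, I) = 8 - 5 = 3)
t = -41/9 (t = (⅑)*(-41) = -41/9 ≈ -4.5556)
(t*(T(-4, 6)*K))*(-209) = -41*(-8)/3*(-209) = -41/9*(-24)*(-209) = (328/3)*(-209) = -68552/3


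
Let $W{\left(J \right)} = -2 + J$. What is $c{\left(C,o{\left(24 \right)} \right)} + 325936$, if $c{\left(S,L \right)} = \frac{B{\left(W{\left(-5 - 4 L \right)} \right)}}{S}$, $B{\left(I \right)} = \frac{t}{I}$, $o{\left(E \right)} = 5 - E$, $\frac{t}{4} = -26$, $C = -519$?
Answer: $\frac{11672094200}{35811} \approx 3.2594 \cdot 10^{5}$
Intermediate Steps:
$t = -104$ ($t = 4 \left(-26\right) = -104$)
$B{\left(I \right)} = - \frac{104}{I}$
$c{\left(S,L \right)} = - \frac{104}{S \left(-7 - 4 L\right)}$ ($c{\left(S,L \right)} = \frac{\left(-104\right) \frac{1}{-2 - \left(5 + 4 L\right)}}{S} = \frac{\left(-104\right) \frac{1}{-7 - 4 L}}{S} = - \frac{104}{S \left(-7 - 4 L\right)}$)
$c{\left(C,o{\left(24 \right)} \right)} + 325936 = \frac{104}{\left(-519\right) \left(7 + 4 \left(5 - 24\right)\right)} + 325936 = 104 \left(- \frac{1}{519}\right) \frac{1}{7 + 4 \left(5 - 24\right)} + 325936 = 104 \left(- \frac{1}{519}\right) \frac{1}{7 + 4 \left(-19\right)} + 325936 = 104 \left(- \frac{1}{519}\right) \frac{1}{7 - 76} + 325936 = 104 \left(- \frac{1}{519}\right) \frac{1}{-69} + 325936 = 104 \left(- \frac{1}{519}\right) \left(- \frac{1}{69}\right) + 325936 = \frac{104}{35811} + 325936 = \frac{11672094200}{35811}$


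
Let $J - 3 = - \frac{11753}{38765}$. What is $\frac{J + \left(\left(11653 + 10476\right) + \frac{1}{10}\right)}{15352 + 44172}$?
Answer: $\frac{1715878207}{4614895720} \approx 0.37181$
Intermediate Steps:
$J = \frac{104542}{38765}$ ($J = 3 - \frac{11753}{38765} = \frac{104542}{38765} \approx 2.6968$)
$\frac{J + \left(\left(11653 + 10476\right) + \frac{1}{10}\right)}{15352 + 44172} = \frac{\frac{104542}{38765} + \left(\left(11653 + 10476\right) + \frac{1}{10}\right)}{15352 + 44172} = \frac{\frac{104542}{38765} + \left(22129 + \frac{1}{10}\right)}{59524} = \left(\frac{104542}{38765} + \frac{221291}{10}\right) \frac{1}{59524} = \frac{1715878207}{77530} \cdot \frac{1}{59524} = \frac{1715878207}{4614895720}$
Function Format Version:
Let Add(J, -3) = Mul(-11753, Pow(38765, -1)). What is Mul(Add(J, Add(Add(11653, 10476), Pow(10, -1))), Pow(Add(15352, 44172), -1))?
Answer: Rational(1715878207, 4614895720) ≈ 0.37181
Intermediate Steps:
J = Rational(104542, 38765) (J = Add(3, Mul(-11753, Pow(38765, -1))) = Add(3, Mul(-11753, Rational(1, 38765))) = Add(3, Rational(-11753, 38765)) = Rational(104542, 38765) ≈ 2.6968)
Mul(Add(J, Add(Add(11653, 10476), Pow(10, -1))), Pow(Add(15352, 44172), -1)) = Mul(Add(Rational(104542, 38765), Add(Add(11653, 10476), Pow(10, -1))), Pow(Add(15352, 44172), -1)) = Mul(Add(Rational(104542, 38765), Add(22129, Rational(1, 10))), Pow(59524, -1)) = Mul(Add(Rational(104542, 38765), Rational(221291, 10)), Rational(1, 59524)) = Mul(Rational(1715878207, 77530), Rational(1, 59524)) = Rational(1715878207, 4614895720)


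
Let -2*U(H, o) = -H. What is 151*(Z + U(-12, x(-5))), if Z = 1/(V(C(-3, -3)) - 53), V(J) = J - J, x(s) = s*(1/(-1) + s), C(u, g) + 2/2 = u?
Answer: -48169/53 ≈ -908.85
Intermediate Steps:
C(u, g) = -1 + u
x(s) = s*(-1 + s)
V(J) = 0
U(H, o) = H/2 (U(H, o) = -(-1)*H/2 = H/2)
Z = -1/53 (Z = 1/(0 - 53) = 1/(-53) = -1/53 ≈ -0.018868)
151*(Z + U(-12, x(-5))) = 151*(-1/53 + (1/2)*(-12)) = 151*(-1/53 - 6) = 151*(-319/53) = -48169/53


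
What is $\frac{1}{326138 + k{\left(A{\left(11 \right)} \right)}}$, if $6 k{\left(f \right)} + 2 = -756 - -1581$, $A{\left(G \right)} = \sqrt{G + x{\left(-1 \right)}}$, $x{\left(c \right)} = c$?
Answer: $\frac{6}{1957651} \approx 3.0649 \cdot 10^{-6}$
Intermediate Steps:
$A{\left(G \right)} = \sqrt{-1 + G}$ ($A{\left(G \right)} = \sqrt{G - 1} = \sqrt{-1 + G}$)
$k{\left(f \right)} = \frac{823}{6}$ ($k{\left(f \right)} = - \frac{1}{3} + \frac{-756 - -1581}{6} = - \frac{1}{3} + \frac{-756 + 1581}{6} = - \frac{1}{3} + \frac{1}{6} \cdot 825 = - \frac{1}{3} + \frac{275}{2} = \frac{823}{6}$)
$\frac{1}{326138 + k{\left(A{\left(11 \right)} \right)}} = \frac{1}{326138 + \frac{823}{6}} = \frac{1}{\frac{1957651}{6}} = \frac{6}{1957651}$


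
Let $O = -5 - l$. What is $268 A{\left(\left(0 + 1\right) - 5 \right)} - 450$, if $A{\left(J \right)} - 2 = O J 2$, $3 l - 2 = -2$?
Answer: $10806$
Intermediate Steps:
$l = 0$ ($l = \frac{2}{3} + \frac{1}{3} \left(-2\right) = \frac{2}{3} - \frac{2}{3} = 0$)
$O = -5$ ($O = -5 - 0 = -5 + 0 = -5$)
$A{\left(J \right)} = 2 - 10 J$ ($A{\left(J \right)} = 2 - 5 J 2 = 2 - 5 \cdot 2 J = 2 - 10 J$)
$268 A{\left(\left(0 + 1\right) - 5 \right)} - 450 = 268 \left(2 - 10 \left(\left(0 + 1\right) - 5\right)\right) - 450 = 268 \left(2 - 10 \left(1 - 5\right)\right) - 450 = 268 \left(2 - -40\right) - 450 = 268 \left(2 + 40\right) - 450 = 268 \cdot 42 - 450 = 11256 - 450 = 10806$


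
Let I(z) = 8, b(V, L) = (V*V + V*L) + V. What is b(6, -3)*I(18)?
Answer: 192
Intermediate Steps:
b(V, L) = V + V**2 + L*V (b(V, L) = (V**2 + L*V) + V = V + V**2 + L*V)
b(6, -3)*I(18) = (6*(1 - 3 + 6))*8 = (6*4)*8 = 24*8 = 192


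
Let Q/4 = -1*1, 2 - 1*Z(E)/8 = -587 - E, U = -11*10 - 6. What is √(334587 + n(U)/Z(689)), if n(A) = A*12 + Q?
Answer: √60719485633/426 ≈ 578.43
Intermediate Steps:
U = -116 (U = -110 - 6 = -116)
Z(E) = 4712 + 8*E (Z(E) = 16 - 8*(-587 - E) = 16 + (4696 + 8*E) = 4712 + 8*E)
Q = -4 (Q = 4*(-1*1) = 4*(-1) = -4)
n(A) = -4 + 12*A (n(A) = A*12 - 4 = 12*A - 4 = -4 + 12*A)
√(334587 + n(U)/Z(689)) = √(334587 + (-4 + 12*(-116))/(4712 + 8*689)) = √(334587 + (-4 - 1392)/(4712 + 5512)) = √(334587 - 1396/10224) = √(334587 - 1396*1/10224) = √(334587 - 349/2556) = √(855204023/2556) = √60719485633/426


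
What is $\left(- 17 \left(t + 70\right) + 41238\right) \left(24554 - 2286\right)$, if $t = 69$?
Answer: $865668500$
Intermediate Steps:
$\left(- 17 \left(t + 70\right) + 41238\right) \left(24554 - 2286\right) = \left(- 17 \left(69 + 70\right) + 41238\right) \left(24554 - 2286\right) = \left(\left(-17\right) 139 + 41238\right) 22268 = \left(-2363 + 41238\right) 22268 = 38875 \cdot 22268 = 865668500$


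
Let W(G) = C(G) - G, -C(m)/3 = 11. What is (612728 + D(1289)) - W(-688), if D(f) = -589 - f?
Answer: 610195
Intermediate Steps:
C(m) = -33 (C(m) = -3*11 = -33)
W(G) = -33 - G
(612728 + D(1289)) - W(-688) = (612728 + (-589 - 1*1289)) - (-33 - 1*(-688)) = (612728 + (-589 - 1289)) - (-33 + 688) = (612728 - 1878) - 1*655 = 610850 - 655 = 610195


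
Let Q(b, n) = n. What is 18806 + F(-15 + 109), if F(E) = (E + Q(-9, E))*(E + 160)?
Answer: 66558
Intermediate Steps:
F(E) = 2*E*(160 + E) (F(E) = (E + E)*(E + 160) = (2*E)*(160 + E) = 2*E*(160 + E))
18806 + F(-15 + 109) = 18806 + 2*(-15 + 109)*(160 + (-15 + 109)) = 18806 + 2*94*(160 + 94) = 18806 + 2*94*254 = 18806 + 47752 = 66558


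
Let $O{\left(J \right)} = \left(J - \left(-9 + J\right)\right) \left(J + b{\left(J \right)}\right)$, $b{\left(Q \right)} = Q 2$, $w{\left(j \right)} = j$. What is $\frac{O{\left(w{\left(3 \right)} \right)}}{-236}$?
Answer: $- \frac{81}{236} \approx -0.34322$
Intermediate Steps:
$b{\left(Q \right)} = 2 Q$
$O{\left(J \right)} = 27 J$ ($O{\left(J \right)} = \left(J - \left(-9 + J\right)\right) \left(J + 2 J\right) = 9 \cdot 3 J = 27 J$)
$\frac{O{\left(w{\left(3 \right)} \right)}}{-236} = \frac{27 \cdot 3}{-236} = 81 \left(- \frac{1}{236}\right) = - \frac{81}{236}$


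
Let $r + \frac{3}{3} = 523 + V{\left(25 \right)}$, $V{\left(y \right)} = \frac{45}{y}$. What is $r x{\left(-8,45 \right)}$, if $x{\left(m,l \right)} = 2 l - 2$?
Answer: $\frac{230472}{5} \approx 46094.0$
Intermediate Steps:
$r = \frac{2619}{5}$ ($r = -1 + \left(523 + \frac{45}{25}\right) = -1 + \left(523 + 45 \cdot \frac{1}{25}\right) = -1 + \left(523 + \frac{9}{5}\right) = -1 + \frac{2624}{5} = \frac{2619}{5} \approx 523.8$)
$x{\left(m,l \right)} = -2 + 2 l$
$r x{\left(-8,45 \right)} = \frac{2619 \left(-2 + 2 \cdot 45\right)}{5} = \frac{2619 \left(-2 + 90\right)}{5} = \frac{2619}{5} \cdot 88 = \frac{230472}{5}$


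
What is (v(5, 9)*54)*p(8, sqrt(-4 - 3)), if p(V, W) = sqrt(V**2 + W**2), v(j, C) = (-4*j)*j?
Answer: -5400*sqrt(57) ≈ -40769.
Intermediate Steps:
v(j, C) = -4*j**2
(v(5, 9)*54)*p(8, sqrt(-4 - 3)) = (-4*5**2*54)*sqrt(8**2 + (sqrt(-4 - 3))**2) = (-4*25*54)*sqrt(64 + (sqrt(-7))**2) = (-100*54)*sqrt(64 + (I*sqrt(7))**2) = -5400*sqrt(64 - 7) = -5400*sqrt(57)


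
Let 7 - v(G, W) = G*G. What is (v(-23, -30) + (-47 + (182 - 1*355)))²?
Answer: 550564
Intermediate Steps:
v(G, W) = 7 - G² (v(G, W) = 7 - G*G = 7 - G²)
(v(-23, -30) + (-47 + (182 - 1*355)))² = ((7 - 1*(-23)²) + (-47 + (182 - 1*355)))² = ((7 - 1*529) + (-47 + (182 - 355)))² = ((7 - 529) + (-47 - 173))² = (-522 - 220)² = (-742)² = 550564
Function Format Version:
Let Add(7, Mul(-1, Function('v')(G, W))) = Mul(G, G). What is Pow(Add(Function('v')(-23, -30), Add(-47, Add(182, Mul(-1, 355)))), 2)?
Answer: 550564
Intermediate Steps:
Function('v')(G, W) = Add(7, Mul(-1, Pow(G, 2))) (Function('v')(G, W) = Add(7, Mul(-1, Mul(G, G))) = Add(7, Mul(-1, Pow(G, 2))))
Pow(Add(Function('v')(-23, -30), Add(-47, Add(182, Mul(-1, 355)))), 2) = Pow(Add(Add(7, Mul(-1, Pow(-23, 2))), Add(-47, Add(182, Mul(-1, 355)))), 2) = Pow(Add(Add(7, Mul(-1, 529)), Add(-47, Add(182, -355))), 2) = Pow(Add(Add(7, -529), Add(-47, -173)), 2) = Pow(Add(-522, -220), 2) = Pow(-742, 2) = 550564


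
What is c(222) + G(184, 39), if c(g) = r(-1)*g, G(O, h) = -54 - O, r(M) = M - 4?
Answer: -1348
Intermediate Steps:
r(M) = -4 + M
c(g) = -5*g (c(g) = (-4 - 1)*g = -5*g)
c(222) + G(184, 39) = -5*222 + (-54 - 1*184) = -1110 + (-54 - 184) = -1110 - 238 = -1348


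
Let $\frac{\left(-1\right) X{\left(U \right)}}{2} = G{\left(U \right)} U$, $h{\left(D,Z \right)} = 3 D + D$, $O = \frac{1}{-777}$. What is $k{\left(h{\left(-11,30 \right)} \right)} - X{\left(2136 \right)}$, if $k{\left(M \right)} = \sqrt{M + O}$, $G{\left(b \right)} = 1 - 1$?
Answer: $\frac{i \sqrt{26564853}}{777} \approx 6.6333 i$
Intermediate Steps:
$O = - \frac{1}{777} \approx -0.001287$
$G{\left(b \right)} = 0$
$h{\left(D,Z \right)} = 4 D$
$X{\left(U \right)} = 0$ ($X{\left(U \right)} = - 2 \cdot 0 U = \left(-2\right) 0 = 0$)
$k{\left(M \right)} = \sqrt{- \frac{1}{777} + M}$ ($k{\left(M \right)} = \sqrt{M - \frac{1}{777}} = \sqrt{- \frac{1}{777} + M}$)
$k{\left(h{\left(-11,30 \right)} \right)} - X{\left(2136 \right)} = \frac{\sqrt{-777 + 603729 \cdot 4 \left(-11\right)}}{777} - 0 = \frac{\sqrt{-777 + 603729 \left(-44\right)}}{777} + 0 = \frac{\sqrt{-777 - 26564076}}{777} + 0 = \frac{\sqrt{-26564853}}{777} + 0 = \frac{i \sqrt{26564853}}{777} + 0 = \frac{i \sqrt{26564853}}{777}$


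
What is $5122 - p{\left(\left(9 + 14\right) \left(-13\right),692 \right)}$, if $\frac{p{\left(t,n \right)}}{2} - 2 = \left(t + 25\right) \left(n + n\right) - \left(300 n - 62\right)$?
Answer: $1178626$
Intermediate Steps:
$p{\left(t,n \right)} = 128 - 600 n + 4 n \left(25 + t\right)$ ($p{\left(t,n \right)} = 4 + 2 \left(\left(t + 25\right) \left(n + n\right) - \left(300 n - 62\right)\right) = 4 + 2 \left(\left(25 + t\right) 2 n - \left(-62 + 300 n\right)\right) = 4 + 2 \left(2 n \left(25 + t\right) - \left(-62 + 300 n\right)\right) = 4 + 2 \left(62 - 300 n + 2 n \left(25 + t\right)\right) = 4 + \left(124 - 600 n + 4 n \left(25 + t\right)\right) = 128 - 600 n + 4 n \left(25 + t\right)$)
$5122 - p{\left(\left(9 + 14\right) \left(-13\right),692 \right)} = 5122 - \left(128 - 346000 + 4 \cdot 692 \left(9 + 14\right) \left(-13\right)\right) = 5122 - \left(128 - 346000 + 4 \cdot 692 \cdot 23 \left(-13\right)\right) = 5122 - \left(128 - 346000 + 4 \cdot 692 \left(-299\right)\right) = 5122 - \left(128 - 346000 - 827632\right) = 5122 - -1173504 = 5122 + 1173504 = 1178626$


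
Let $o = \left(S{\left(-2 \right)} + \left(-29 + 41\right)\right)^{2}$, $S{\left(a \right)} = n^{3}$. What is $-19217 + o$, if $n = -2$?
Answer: $-19201$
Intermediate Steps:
$S{\left(a \right)} = -8$ ($S{\left(a \right)} = \left(-2\right)^{3} = -8$)
$o = 16$ ($o = \left(-8 + \left(-29 + 41\right)\right)^{2} = \left(-8 + 12\right)^{2} = 4^{2} = 16$)
$-19217 + o = -19217 + 16 = -19201$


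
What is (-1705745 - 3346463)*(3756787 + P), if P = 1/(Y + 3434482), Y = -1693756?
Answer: -16519550087226903752/870363 ≈ -1.8980e+13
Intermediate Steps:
P = 1/1740726 (P = 1/(-1693756 + 3434482) = 1/1740726 ≈ 5.7447e-7)
(-1705745 - 3346463)*(3756787 + P) = (-1705745 - 3346463)*(3756787 + 1/1740726) = -5052208*6539536807363/1740726 = -16519550087226903752/870363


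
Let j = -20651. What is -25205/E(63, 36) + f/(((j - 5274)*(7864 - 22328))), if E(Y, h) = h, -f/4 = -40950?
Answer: -11814181049/16874064 ≈ -700.14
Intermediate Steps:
f = 163800 (f = -4*(-40950) = 163800)
-25205/E(63, 36) + f/(((j - 5274)*(7864 - 22328))) = -25205/36 + 163800/(((-20651 - 5274)*(7864 - 22328))) = -25205*1/36 + 163800/((-25925*(-14464))) = -25205/36 + 163800/374979200 = -25205/36 + 163800*(1/374979200) = -25205/36 + 819/1874896 = -11814181049/16874064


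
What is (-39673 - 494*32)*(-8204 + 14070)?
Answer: -325451546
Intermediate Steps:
(-39673 - 494*32)*(-8204 + 14070) = (-39673 - 15808)*5866 = -55481*5866 = -325451546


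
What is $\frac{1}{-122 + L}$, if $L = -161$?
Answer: $- \frac{1}{283} \approx -0.0035336$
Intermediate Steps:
$\frac{1}{-122 + L} = \frac{1}{-122 - 161} = \frac{1}{-283} = - \frac{1}{283}$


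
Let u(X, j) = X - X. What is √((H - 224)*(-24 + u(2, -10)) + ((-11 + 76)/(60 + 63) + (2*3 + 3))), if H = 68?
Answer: 2*√14196783/123 ≈ 61.266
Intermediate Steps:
u(X, j) = 0
√((H - 224)*(-24 + u(2, -10)) + ((-11 + 76)/(60 + 63) + (2*3 + 3))) = √((68 - 224)*(-24 + 0) + ((-11 + 76)/(60 + 63) + (2*3 + 3))) = √(-156*(-24) + (65/123 + (6 + 3))) = √(3744 + (65*(1/123) + 9)) = √(3744 + (65/123 + 9)) = √(3744 + 1172/123) = √(461684/123) = 2*√14196783/123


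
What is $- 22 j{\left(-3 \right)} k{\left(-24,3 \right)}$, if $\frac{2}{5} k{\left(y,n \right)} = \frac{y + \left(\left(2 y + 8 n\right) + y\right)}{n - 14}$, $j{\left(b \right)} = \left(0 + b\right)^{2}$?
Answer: $-3240$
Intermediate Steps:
$j{\left(b \right)} = b^{2}$
$k{\left(y,n \right)} = \frac{5 \left(4 y + 8 n\right)}{2 \left(-14 + n\right)}$ ($k{\left(y,n \right)} = \frac{5 \frac{y + \left(\left(2 y + 8 n\right) + y\right)}{n - 14}}{2} = \frac{5 \frac{y + \left(3 y + 8 n\right)}{-14 + n}}{2} = \frac{5 \frac{4 y + 8 n}{-14 + n}}{2} = \frac{5 \left(4 y + 8 n\right)}{2 \left(-14 + n\right)}$)
$- 22 j{\left(-3 \right)} k{\left(-24,3 \right)} = - 22 \left(-3\right)^{2} \frac{10 \left(-24 + 2 \cdot 3\right)}{-14 + 3} = \left(-22\right) 9 \frac{10 \left(-24 + 6\right)}{-11} = - 198 \cdot 10 \left(- \frac{1}{11}\right) \left(-18\right) = \left(-198\right) \frac{180}{11} = -3240$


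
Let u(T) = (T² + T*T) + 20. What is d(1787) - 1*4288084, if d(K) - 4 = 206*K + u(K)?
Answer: 2466800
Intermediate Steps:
u(T) = 20 + 2*T² (u(T) = (T² + T²) + 20 = 2*T² + 20 = 20 + 2*T²)
d(K) = 24 + 2*K² + 206*K (d(K) = 4 + (206*K + (20 + 2*K²)) = 4 + (20 + 2*K² + 206*K) = 24 + 2*K² + 206*K)
d(1787) - 1*4288084 = (24 + 2*1787² + 206*1787) - 1*4288084 = (24 + 2*3193369 + 368122) - 4288084 = (24 + 6386738 + 368122) - 4288084 = 6754884 - 4288084 = 2466800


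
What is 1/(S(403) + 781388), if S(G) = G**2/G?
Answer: 1/781791 ≈ 1.2791e-6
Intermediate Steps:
S(G) = G
1/(S(403) + 781388) = 1/(403 + 781388) = 1/781791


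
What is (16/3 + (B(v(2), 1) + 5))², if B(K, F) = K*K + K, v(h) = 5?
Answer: 14641/9 ≈ 1626.8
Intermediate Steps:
B(K, F) = K + K² (B(K, F) = K² + K = K + K²)
(16/3 + (B(v(2), 1) + 5))² = (16/3 + (5*(1 + 5) + 5))² = (16*(⅓) + (5*6 + 5))² = (16/3 + (30 + 5))² = (16/3 + 35)² = (121/3)² = 14641/9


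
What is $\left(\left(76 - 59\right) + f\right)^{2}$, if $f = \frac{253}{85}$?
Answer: $\frac{2883204}{7225} \approx 399.06$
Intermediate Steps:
$f = \frac{253}{85}$ ($f = 253 \cdot \frac{1}{85} = \frac{253}{85} \approx 2.9765$)
$\left(\left(76 - 59\right) + f\right)^{2} = \left(\left(76 - 59\right) + \frac{253}{85}\right)^{2} = \left(17 + \frac{253}{85}\right)^{2} = \left(\frac{1698}{85}\right)^{2} = \frac{2883204}{7225}$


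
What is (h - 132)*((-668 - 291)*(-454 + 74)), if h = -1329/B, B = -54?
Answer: -352211930/9 ≈ -3.9135e+7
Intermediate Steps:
h = 443/18 (h = -1329/(-54) = -1329*(-1/54) = 443/18 ≈ 24.611)
(h - 132)*((-668 - 291)*(-454 + 74)) = (443/18 - 132)*((-668 - 291)*(-454 + 74)) = -(-1853747)*(-380)/18 = -1933/18*364420 = -352211930/9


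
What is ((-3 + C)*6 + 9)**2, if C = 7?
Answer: 1089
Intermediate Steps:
((-3 + C)*6 + 9)**2 = ((-3 + 7)*6 + 9)**2 = (4*6 + 9)**2 = (24 + 9)**2 = 33**2 = 1089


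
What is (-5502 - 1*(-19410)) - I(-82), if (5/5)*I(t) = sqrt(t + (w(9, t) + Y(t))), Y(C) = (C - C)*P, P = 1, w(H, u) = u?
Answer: 13908 - 2*I*sqrt(41) ≈ 13908.0 - 12.806*I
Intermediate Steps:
Y(C) = 0 (Y(C) = (C - C)*1 = 0*1 = 0)
I(t) = sqrt(2)*sqrt(t) (I(t) = sqrt(t + (t + 0)) = sqrt(t + t) = sqrt(2*t) = sqrt(2)*sqrt(t))
(-5502 - 1*(-19410)) - I(-82) = (-5502 - 1*(-19410)) - sqrt(2)*sqrt(-82) = (-5502 + 19410) - sqrt(2)*I*sqrt(82) = 13908 - 2*I*sqrt(41)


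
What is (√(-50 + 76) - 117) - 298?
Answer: -415 + √26 ≈ -409.90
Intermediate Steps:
(√(-50 + 76) - 117) - 298 = (√26 - 117) - 298 = (-117 + √26) - 298 = -415 + √26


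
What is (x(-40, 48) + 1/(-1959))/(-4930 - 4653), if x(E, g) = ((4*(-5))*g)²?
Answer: -1805414399/18773097 ≈ -96.170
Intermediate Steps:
x(E, g) = 400*g² (x(E, g) = (-20*g)² = 400*g²)
(x(-40, 48) + 1/(-1959))/(-4930 - 4653) = (400*48² + 1/(-1959))/(-4930 - 4653) = (400*2304 - 1/1959)/(-9583) = (921600 - 1/1959)*(-1/9583) = (1805414399/1959)*(-1/9583) = -1805414399/18773097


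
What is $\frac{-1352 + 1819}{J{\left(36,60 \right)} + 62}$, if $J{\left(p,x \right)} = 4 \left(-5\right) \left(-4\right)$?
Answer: $\frac{467}{142} \approx 3.2887$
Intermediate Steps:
$J{\left(p,x \right)} = 80$ ($J{\left(p,x \right)} = \left(-20\right) \left(-4\right) = 80$)
$\frac{-1352 + 1819}{J{\left(36,60 \right)} + 62} = \frac{-1352 + 1819}{80 + 62} = \frac{467}{142}$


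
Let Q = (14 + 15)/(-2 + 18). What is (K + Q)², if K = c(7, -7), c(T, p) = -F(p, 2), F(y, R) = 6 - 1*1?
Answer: 2601/256 ≈ 10.160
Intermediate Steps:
F(y, R) = 5 (F(y, R) = 6 - 1 = 5)
c(T, p) = -5 (c(T, p) = -1*5 = -5)
K = -5
Q = 29/16 ≈ 1.8125
(K + Q)² = (-5 + 29/16)² = (-51/16)² = 2601/256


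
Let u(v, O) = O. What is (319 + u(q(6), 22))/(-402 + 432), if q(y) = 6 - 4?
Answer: 341/30 ≈ 11.367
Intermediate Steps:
q(y) = 2
(319 + u(q(6), 22))/(-402 + 432) = (319 + 22)/(-402 + 432) = 341/30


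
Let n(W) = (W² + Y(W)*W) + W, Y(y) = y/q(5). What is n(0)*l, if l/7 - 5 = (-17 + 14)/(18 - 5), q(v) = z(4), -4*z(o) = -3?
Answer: 0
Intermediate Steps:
z(o) = ¾ (z(o) = -¼*(-3) = ¾)
q(v) = ¾
Y(y) = 4*y/3 (Y(y) = y/(¾) = y*(4/3) = 4*y/3)
l = 434/13 (l = 35 + 7*((-17 + 14)/(18 - 5)) = 35 + 7*(-3/13) = 35 - 21/13 = 434/13 ≈ 33.385)
n(W) = W + 7*W²/3 (n(W) = (W² + (4*W/3)*W) + W = (W² + 4*W²/3) + W = 7*W²/3 + W = W + 7*W²/3)
n(0)*l = ((⅓)*0*(3 + 7*0))*(434/13) = ((⅓)*0*(3 + 0))*(434/13) = ((⅓)*0*3)*(434/13) = 0*(434/13) = 0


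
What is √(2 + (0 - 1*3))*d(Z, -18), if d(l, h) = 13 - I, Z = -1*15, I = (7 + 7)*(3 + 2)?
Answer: -57*I ≈ -57.0*I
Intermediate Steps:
I = 70 (I = 14*5 = 70)
Z = -15
d(l, h) = -57 (d(l, h) = 13 - 1*70 = 13 - 70 = -57)
√(2 + (0 - 1*3))*d(Z, -18) = √(2 + (0 - 1*3))*(-57) = √(2 + (0 - 3))*(-57) = √(2 - 3)*(-57) = √(-1)*(-57) = I*(-57) = -57*I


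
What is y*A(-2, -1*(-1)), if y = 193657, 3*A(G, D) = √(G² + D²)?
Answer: 193657*√5/3 ≈ 1.4434e+5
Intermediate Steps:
A(G, D) = √(D² + G²)/3 (A(G, D) = √(G² + D²)/3 = √(D² + G²)/3)
y*A(-2, -1*(-1)) = 193657*(√((-1*(-1))² + (-2)²)/3) = 193657*(√(1² + 4)/3) = 193657*(√(1 + 4)/3) = 193657*(√5/3) = 193657*√5/3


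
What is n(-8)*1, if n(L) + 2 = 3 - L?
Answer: 9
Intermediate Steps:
n(L) = 1 - L (n(L) = -2 + (3 - L) = 1 - L)
n(-8)*1 = (1 - 1*(-8))*1 = (1 + 8)*1 = 9*1 = 9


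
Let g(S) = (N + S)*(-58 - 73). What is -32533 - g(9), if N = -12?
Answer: -32926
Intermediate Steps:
g(S) = 1572 - 131*S (g(S) = (-12 + S)*(-58 - 73) = (-12 + S)*(-131) = 1572 - 131*S)
-32533 - g(9) = -32533 - (1572 - 131*9) = -32533 - (1572 - 1179) = -32533 - 1*393 = -32533 - 393 = -32926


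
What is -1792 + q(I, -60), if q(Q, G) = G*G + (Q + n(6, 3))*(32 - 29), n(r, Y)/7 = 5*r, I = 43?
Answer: 2567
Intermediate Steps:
n(r, Y) = 35*r (n(r, Y) = 7*(5*r) = 35*r)
q(Q, G) = 630 + G**2 + 3*Q (q(Q, G) = G*G + (Q + 35*6)*(32 - 29) = G**2 + (Q + 210)*3 = G**2 + (210 + Q)*3 = G**2 + (630 + 3*Q) = 630 + G**2 + 3*Q)
-1792 + q(I, -60) = -1792 + (630 + (-60)**2 + 3*43) = -1792 + (630 + 3600 + 129) = -1792 + 4359 = 2567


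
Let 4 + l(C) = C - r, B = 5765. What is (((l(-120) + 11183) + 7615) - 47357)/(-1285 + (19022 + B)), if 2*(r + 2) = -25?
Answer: -57337/47004 ≈ -1.2198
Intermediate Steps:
r = -29/2 (r = -2 + (½)*(-25) = -2 - 25/2 = -29/2 ≈ -14.500)
l(C) = 21/2 + C (l(C) = -4 + (C - 1*(-29/2)) = -4 + (C + 29/2) = -4 + (29/2 + C) = 21/2 + C)
(((l(-120) + 11183) + 7615) - 47357)/(-1285 + (19022 + B)) = ((((21/2 - 120) + 11183) + 7615) - 47357)/(-1285 + (19022 + 5765)) = (((-219/2 + 11183) + 7615) - 47357)/(-1285 + 24787) = ((22147/2 + 7615) - 47357)/23502 = (37377/2 - 47357)*(1/23502) = -57337/2*1/23502 = -57337/47004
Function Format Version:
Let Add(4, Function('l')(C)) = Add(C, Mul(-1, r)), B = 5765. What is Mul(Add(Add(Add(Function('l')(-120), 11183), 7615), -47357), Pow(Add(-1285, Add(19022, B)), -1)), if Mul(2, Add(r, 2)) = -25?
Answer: Rational(-57337, 47004) ≈ -1.2198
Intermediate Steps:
r = Rational(-29, 2) (r = Add(-2, Mul(Rational(1, 2), -25)) = Add(-2, Rational(-25, 2)) = Rational(-29, 2) ≈ -14.500)
Function('l')(C) = Add(Rational(21, 2), C) (Function('l')(C) = Add(-4, Add(C, Mul(-1, Rational(-29, 2)))) = Add(-4, Add(C, Rational(29, 2))) = Add(-4, Add(Rational(29, 2), C)) = Add(Rational(21, 2), C))
Mul(Add(Add(Add(Function('l')(-120), 11183), 7615), -47357), Pow(Add(-1285, Add(19022, B)), -1)) = Mul(Add(Add(Add(Add(Rational(21, 2), -120), 11183), 7615), -47357), Pow(Add(-1285, Add(19022, 5765)), -1)) = Mul(Add(Add(Add(Rational(-219, 2), 11183), 7615), -47357), Pow(Add(-1285, 24787), -1)) = Mul(Add(Add(Rational(22147, 2), 7615), -47357), Pow(23502, -1)) = Mul(Add(Rational(37377, 2), -47357), Rational(1, 23502)) = Mul(Rational(-57337, 2), Rational(1, 23502)) = Rational(-57337, 47004)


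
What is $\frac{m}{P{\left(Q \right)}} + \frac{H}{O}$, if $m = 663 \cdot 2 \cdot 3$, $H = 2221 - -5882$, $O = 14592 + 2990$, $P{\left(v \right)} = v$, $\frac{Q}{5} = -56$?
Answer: $- \frac{16918089}{1230740} \approx -13.746$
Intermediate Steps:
$Q = -280$ ($Q = 5 \left(-56\right) = -280$)
$O = 17582$
$H = 8103$ ($H = 2221 + 5882 = 8103$)
$m = 3978$ ($m = 663 \cdot 6 = 3978$)
$\frac{m}{P{\left(Q \right)}} + \frac{H}{O} = \frac{3978}{-280} + \frac{8103}{17582} = 3978 \left(- \frac{1}{280}\right) + 8103 \cdot \frac{1}{17582} = - \frac{1989}{140} + \frac{8103}{17582} = - \frac{16918089}{1230740}$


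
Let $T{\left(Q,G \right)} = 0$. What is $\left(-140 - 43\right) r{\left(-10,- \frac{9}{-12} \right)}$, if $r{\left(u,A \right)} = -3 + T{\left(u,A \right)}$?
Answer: $549$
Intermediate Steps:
$r{\left(u,A \right)} = -3$ ($r{\left(u,A \right)} = -3 + 0 = -3$)
$\left(-140 - 43\right) r{\left(-10,- \frac{9}{-12} \right)} = \left(-140 - 43\right) \left(-3\right) = \left(-183\right) \left(-3\right) = 549$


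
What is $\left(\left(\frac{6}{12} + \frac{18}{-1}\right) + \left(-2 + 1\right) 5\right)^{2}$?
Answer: $\frac{2025}{4} \approx 506.25$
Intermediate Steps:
$\left(\left(\frac{6}{12} + \frac{18}{-1}\right) + \left(-2 + 1\right) 5\right)^{2} = \left(\left(6 \cdot \frac{1}{12} + 18 \left(-1\right)\right) - 5\right)^{2} = \left(\left(\frac{1}{2} - 18\right) - 5\right)^{2} = \left(- \frac{35}{2} - 5\right)^{2} = \left(- \frac{45}{2}\right)^{2} = \frac{2025}{4}$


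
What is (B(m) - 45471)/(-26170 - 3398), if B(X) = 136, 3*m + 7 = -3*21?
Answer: 45335/29568 ≈ 1.5332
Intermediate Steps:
m = -70/3 (m = -7/3 + (-3*21)/3 = -7/3 + (1/3)*(-63) = -7/3 - 21 = -70/3 ≈ -23.333)
(B(m) - 45471)/(-26170 - 3398) = (136 - 45471)/(-26170 - 3398) = -45335/(-29568) = -45335*(-1/29568) = 45335/29568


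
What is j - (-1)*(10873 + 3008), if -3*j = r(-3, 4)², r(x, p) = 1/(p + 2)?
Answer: 1499147/108 ≈ 13881.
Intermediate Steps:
r(x, p) = 1/(2 + p)
j = -1/108 (j = -1/(3*(2 + 4)²) = -(1/6)²/3 = -(⅙)²/3 = -⅓*1/36 = -1/108 ≈ -0.0092593)
j - (-1)*(10873 + 3008) = -1/108 - (-1)*(10873 + 3008) = -1/108 - (-1)*13881 = -1/108 - 1*(-13881) = -1/108 + 13881 = 1499147/108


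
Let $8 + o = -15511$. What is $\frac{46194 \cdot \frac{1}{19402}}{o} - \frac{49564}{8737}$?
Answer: $- \frac{2487351009135}{438451256201} \approx -5.673$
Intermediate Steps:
$o = -15519$ ($o = -8 - 15511 = -15519$)
$\frac{46194 \cdot \frac{1}{19402}}{o} - \frac{49564}{8737} = \frac{46194 \cdot \frac{1}{19402}}{-15519} - \frac{49564}{8737} = 46194 \cdot \frac{1}{19402} \left(- \frac{1}{15519}\right) - \frac{49564}{8737} = \frac{23097}{9701} \left(- \frac{1}{15519}\right) - \frac{49564}{8737} = - \frac{7699}{50183273} - \frac{49564}{8737} = - \frac{2487351009135}{438451256201}$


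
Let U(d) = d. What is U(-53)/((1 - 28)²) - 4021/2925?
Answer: -342926/236925 ≈ -1.4474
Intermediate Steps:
U(-53)/((1 - 28)²) - 4021/2925 = -53/(1 - 28)² - 4021/2925 = -53/((-27)²) - 4021*1/2925 = -53/729 - 4021/2925 = -342926/236925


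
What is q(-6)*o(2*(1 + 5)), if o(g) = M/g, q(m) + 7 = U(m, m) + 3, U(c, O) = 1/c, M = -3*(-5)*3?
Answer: -125/8 ≈ -15.625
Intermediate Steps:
M = 45 (M = 15*3 = 45)
U(c, O) = 1/c
q(m) = -4 + 1/m (q(m) = -7 + (1/m + 3) = -7 + (3 + 1/m) = -4 + 1/m)
o(g) = 45/g
q(-6)*o(2*(1 + 5)) = (-4 + 1/(-6))*(45/((2*(1 + 5)))) = (-4 - 1/6)*(45/((2*6))) = -375/(2*12) = -25/6*15/4 = -125/8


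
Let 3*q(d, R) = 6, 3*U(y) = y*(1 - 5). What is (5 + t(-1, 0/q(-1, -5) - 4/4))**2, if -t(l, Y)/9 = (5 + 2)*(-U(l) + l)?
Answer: 23104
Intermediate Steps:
U(y) = -4*y/3 (U(y) = (y*(1 - 5))/3 = (y*(-4))/3 = (-4*y)/3 = -4*y/3)
q(d, R) = 2 (q(d, R) = (1/3)*6 = 2)
t(l, Y) = -147*l (t(l, Y) = -9*(5 + 2)*(-(-4)*l/3 + l) = -63*(4*l/3 + l) = -63*7*l/3 = -147*l)
(5 + t(-1, 0/q(-1, -5) - 4/4))**2 = (5 - 147*(-1))**2 = (5 + 147)**2 = 152**2 = 23104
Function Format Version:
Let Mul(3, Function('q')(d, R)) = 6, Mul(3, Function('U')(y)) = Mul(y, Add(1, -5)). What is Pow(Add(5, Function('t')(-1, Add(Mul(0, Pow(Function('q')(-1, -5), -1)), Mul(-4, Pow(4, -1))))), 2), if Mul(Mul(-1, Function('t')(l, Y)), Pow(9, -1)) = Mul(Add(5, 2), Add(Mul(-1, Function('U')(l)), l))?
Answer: 23104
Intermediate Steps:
Function('U')(y) = Mul(Rational(-4, 3), y) (Function('U')(y) = Mul(Rational(1, 3), Mul(y, Add(1, -5))) = Mul(Rational(1, 3), Mul(y, -4)) = Mul(Rational(1, 3), Mul(-4, y)) = Mul(Rational(-4, 3), y))
Function('q')(d, R) = 2 (Function('q')(d, R) = Mul(Rational(1, 3), 6) = 2)
Function('t')(l, Y) = Mul(-147, l) (Function('t')(l, Y) = Mul(-9, Mul(Add(5, 2), Add(Mul(-1, Mul(Rational(-4, 3), l)), l))) = Mul(-9, Mul(7, Add(Mul(Rational(4, 3), l), l))) = Mul(-9, Mul(7, Mul(Rational(7, 3), l))) = Mul(-9, Mul(Rational(49, 3), l)) = Mul(-147, l))
Pow(Add(5, Function('t')(-1, Add(Mul(0, Pow(Function('q')(-1, -5), -1)), Mul(-4, Pow(4, -1))))), 2) = Pow(Add(5, Mul(-147, -1)), 2) = Pow(Add(5, 147), 2) = Pow(152, 2) = 23104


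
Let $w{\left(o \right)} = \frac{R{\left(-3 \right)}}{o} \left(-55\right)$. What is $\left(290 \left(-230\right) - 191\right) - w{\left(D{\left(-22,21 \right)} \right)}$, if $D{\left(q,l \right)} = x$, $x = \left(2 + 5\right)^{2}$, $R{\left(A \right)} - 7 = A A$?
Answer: $- \frac{3276779}{49} \approx -66873.0$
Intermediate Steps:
$R{\left(A \right)} = 7 + A^{2}$ ($R{\left(A \right)} = 7 + A A = 7 + A^{2}$)
$x = 49$ ($x = 7^{2} = 49$)
$D{\left(q,l \right)} = 49$
$w{\left(o \right)} = - \frac{880}{o}$ ($w{\left(o \right)} = \frac{7 + \left(-3\right)^{2}}{o} \left(-55\right) = \frac{7 + 9}{o} \left(-55\right) = \frac{16}{o} \left(-55\right) = - \frac{880}{o}$)
$\left(290 \left(-230\right) - 191\right) - w{\left(D{\left(-22,21 \right)} \right)} = \left(290 \left(-230\right) - 191\right) - - \frac{880}{49} = \left(-66700 - 191\right) - \left(-880\right) \frac{1}{49} = -66891 - - \frac{880}{49} = -66891 + \frac{880}{49} = - \frac{3276779}{49}$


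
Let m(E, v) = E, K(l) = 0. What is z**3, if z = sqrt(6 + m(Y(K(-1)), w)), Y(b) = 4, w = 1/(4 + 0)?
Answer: 10*sqrt(10) ≈ 31.623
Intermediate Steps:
w = 1/4 ≈ 0.25000
z = sqrt(10) (z = sqrt(6 + 4) = sqrt(10) ≈ 3.1623)
z**3 = (sqrt(10))**3 = 10*sqrt(10)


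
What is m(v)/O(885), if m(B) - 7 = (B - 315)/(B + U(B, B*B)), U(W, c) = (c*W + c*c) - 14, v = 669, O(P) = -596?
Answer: -1404271874149/119563719540260 ≈ -0.011745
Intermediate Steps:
U(W, c) = -14 + c² + W*c (U(W, c) = (W*c + c²) - 14 = (c² + W*c) - 14 = -14 + c² + W*c)
m(B) = 7 + (-315 + B)/(-14 + B + B³ + B⁴) (m(B) = 7 + (B - 315)/(B + (-14 + (B*B)² + B*(B*B))) = 7 + (-315 + B)/(B + (-14 + (B²)² + B*B²)) = 7 + (-315 + B)/(B + (-14 + B⁴ + B³)) = 7 + (-315 + B)/(B + (-14 + B³ + B⁴)) = 7 + (-315 + B)/(-14 + B + B³ + B⁴))
m(v)/O(885) = ((-413 + 7*669³ + 7*669⁴ + 8*669)/(-14 + 669 + 669³ + 669⁴))/(-596) = ((-413 + 7*299418309 + 7*200310848721 + 5352)/(-14 + 669 + 299418309 + 200310848721))*(-1/596) = ((-413 + 2095928163 + 1402175941047 + 5352)/200610267685)*(-1/596) = ((1/200610267685)*1404271874149)*(-1/596) = (1404271874149/200610267685)*(-1/596) = -1404271874149/119563719540260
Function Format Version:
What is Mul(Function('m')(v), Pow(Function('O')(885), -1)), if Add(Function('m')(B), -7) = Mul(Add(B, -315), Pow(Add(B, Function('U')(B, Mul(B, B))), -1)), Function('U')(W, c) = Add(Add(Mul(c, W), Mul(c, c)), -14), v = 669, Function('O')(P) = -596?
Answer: Rational(-1404271874149, 119563719540260) ≈ -0.011745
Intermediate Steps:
Function('U')(W, c) = Add(-14, Pow(c, 2), Mul(W, c)) (Function('U')(W, c) = Add(Add(Mul(W, c), Pow(c, 2)), -14) = Add(Add(Pow(c, 2), Mul(W, c)), -14) = Add(-14, Pow(c, 2), Mul(W, c)))
Function('m')(B) = Add(7, Mul(Pow(Add(-14, B, Pow(B, 3), Pow(B, 4)), -1), Add(-315, B))) (Function('m')(B) = Add(7, Mul(Add(B, -315), Pow(Add(B, Add(-14, Pow(Mul(B, B), 2), Mul(B, Mul(B, B)))), -1))) = Add(7, Mul(Add(-315, B), Pow(Add(B, Add(-14, Pow(Pow(B, 2), 2), Mul(B, Pow(B, 2)))), -1))) = Add(7, Mul(Add(-315, B), Pow(Add(B, Add(-14, Pow(B, 4), Pow(B, 3))), -1))) = Add(7, Mul(Add(-315, B), Pow(Add(B, Add(-14, Pow(B, 3), Pow(B, 4))), -1))) = Add(7, Mul(Add(-315, B), Pow(Add(-14, B, Pow(B, 3), Pow(B, 4)), -1))) = Add(7, Mul(Pow(Add(-14, B, Pow(B, 3), Pow(B, 4)), -1), Add(-315, B))))
Mul(Function('m')(v), Pow(Function('O')(885), -1)) = Mul(Mul(Pow(Add(-14, 669, Pow(669, 3), Pow(669, 4)), -1), Add(-413, Mul(7, Pow(669, 3)), Mul(7, Pow(669, 4)), Mul(8, 669))), Pow(-596, -1)) = Mul(Mul(Pow(Add(-14, 669, 299418309, 200310848721), -1), Add(-413, Mul(7, 299418309), Mul(7, 200310848721), 5352)), Rational(-1, 596)) = Mul(Mul(Pow(200610267685, -1), Add(-413, 2095928163, 1402175941047, 5352)), Rational(-1, 596)) = Mul(Mul(Rational(1, 200610267685), 1404271874149), Rational(-1, 596)) = Mul(Rational(1404271874149, 200610267685), Rational(-1, 596)) = Rational(-1404271874149, 119563719540260)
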